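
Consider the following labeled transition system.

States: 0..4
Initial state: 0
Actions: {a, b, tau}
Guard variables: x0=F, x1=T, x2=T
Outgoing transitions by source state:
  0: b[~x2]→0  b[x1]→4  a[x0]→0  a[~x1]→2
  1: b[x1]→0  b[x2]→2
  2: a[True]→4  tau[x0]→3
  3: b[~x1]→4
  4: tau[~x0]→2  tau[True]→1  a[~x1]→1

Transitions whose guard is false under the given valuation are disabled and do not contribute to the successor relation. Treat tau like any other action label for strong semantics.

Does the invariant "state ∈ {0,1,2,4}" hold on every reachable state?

Safe = {0,1,2,4}
R = {0,1,2,4}
  0: safe
  1: safe
  2: safe
  4: safe

Answer: INVARIANT HOLDS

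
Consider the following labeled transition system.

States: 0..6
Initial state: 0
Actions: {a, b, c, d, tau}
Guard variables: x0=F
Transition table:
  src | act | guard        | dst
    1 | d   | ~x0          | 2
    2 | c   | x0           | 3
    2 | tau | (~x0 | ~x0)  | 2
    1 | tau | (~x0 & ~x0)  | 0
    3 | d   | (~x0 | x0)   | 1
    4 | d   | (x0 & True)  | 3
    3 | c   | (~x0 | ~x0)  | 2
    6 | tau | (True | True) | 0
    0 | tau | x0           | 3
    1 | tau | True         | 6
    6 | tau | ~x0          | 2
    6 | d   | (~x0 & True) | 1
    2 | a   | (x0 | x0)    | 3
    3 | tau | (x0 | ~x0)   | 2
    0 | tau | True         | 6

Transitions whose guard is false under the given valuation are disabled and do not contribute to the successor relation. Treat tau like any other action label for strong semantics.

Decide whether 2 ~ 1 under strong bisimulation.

Bisimulation quotient by refinement:
  P[0] = {{0,1,2,3,4,5,6}}
  P[1] = {{0,2},{1,6},{3},{4,5}}
  P[2] = {{0},{1},{2},{3},{4,5},{6}}
Fixed point at round 3; 6 class(es).
2∈{2}, 1∈{1}

Answer: NOT BISIMILAR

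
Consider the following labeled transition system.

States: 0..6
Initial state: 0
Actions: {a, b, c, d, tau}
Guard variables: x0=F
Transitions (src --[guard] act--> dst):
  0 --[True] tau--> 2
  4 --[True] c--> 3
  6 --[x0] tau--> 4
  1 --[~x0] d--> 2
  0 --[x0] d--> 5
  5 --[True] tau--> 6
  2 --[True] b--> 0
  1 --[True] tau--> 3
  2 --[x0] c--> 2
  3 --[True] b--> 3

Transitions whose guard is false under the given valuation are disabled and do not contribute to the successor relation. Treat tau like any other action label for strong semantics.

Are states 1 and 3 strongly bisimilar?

Answer: NOT BISIMILAR

Trace:
Refine partition for ~:
  round 0: {{0,1,2,3,4,5,6}}
  round 1: {{0,5},{1},{2,3},{4},{6}}
  round 2: {{0},{1},{2},{3},{4},{5},{6}}
stable after 3 split(s): 7 block(s)
[1]={1}  [3]={3}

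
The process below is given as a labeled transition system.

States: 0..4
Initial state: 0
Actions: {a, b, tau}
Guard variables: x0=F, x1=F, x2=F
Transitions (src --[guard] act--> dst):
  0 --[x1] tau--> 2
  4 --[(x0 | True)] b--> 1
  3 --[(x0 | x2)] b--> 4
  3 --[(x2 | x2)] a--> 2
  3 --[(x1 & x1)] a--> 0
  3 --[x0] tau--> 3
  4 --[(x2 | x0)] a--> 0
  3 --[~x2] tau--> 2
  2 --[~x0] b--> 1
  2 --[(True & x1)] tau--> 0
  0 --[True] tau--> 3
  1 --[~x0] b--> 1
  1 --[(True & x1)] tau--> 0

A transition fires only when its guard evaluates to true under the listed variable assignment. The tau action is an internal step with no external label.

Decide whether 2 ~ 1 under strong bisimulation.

Bisimulation quotient by refinement:
  P[0] = {{0,1,2,3,4}}
  P[1] = {{0,3},{1,2,4}}
  P[2] = {{0},{1,2,4},{3}}
3 equivalence class(es) (converged in 3)
[2]={1,2,4}  [1]={1,2,4}

Answer: BISIMILAR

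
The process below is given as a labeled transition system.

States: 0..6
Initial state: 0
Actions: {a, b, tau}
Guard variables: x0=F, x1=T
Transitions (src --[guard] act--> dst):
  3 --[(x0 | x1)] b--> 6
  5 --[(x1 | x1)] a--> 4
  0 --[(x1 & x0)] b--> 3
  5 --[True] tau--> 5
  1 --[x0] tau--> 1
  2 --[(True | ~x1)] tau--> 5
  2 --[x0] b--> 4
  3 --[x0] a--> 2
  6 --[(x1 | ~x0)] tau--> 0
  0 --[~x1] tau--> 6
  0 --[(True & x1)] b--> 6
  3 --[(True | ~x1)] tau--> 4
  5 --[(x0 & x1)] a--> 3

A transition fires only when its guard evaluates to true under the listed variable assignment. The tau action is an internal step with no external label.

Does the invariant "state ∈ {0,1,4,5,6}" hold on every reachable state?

Answer: INVARIANT HOLDS

Analysis:
Safe = {0,1,4,5,6}
Reach set: {0,6}
  0: ok
  6: ok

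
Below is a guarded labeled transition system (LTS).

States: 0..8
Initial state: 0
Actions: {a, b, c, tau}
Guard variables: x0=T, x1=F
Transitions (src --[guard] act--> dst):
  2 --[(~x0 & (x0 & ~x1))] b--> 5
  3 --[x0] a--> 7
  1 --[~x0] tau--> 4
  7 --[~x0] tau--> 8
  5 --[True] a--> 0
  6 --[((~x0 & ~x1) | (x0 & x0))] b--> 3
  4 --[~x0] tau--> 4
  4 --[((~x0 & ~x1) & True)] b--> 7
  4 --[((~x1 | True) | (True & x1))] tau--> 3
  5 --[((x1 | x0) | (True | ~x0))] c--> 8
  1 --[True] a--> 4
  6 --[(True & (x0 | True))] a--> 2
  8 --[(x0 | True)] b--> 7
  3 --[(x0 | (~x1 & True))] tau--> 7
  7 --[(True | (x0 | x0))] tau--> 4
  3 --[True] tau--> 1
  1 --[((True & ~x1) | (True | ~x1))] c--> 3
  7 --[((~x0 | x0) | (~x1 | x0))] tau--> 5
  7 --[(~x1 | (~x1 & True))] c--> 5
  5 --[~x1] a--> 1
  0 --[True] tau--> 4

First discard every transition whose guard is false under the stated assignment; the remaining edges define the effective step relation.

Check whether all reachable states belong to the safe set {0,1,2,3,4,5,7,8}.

Allowed set {0,1,2,3,4,5,7,8}
R = {0,1,3,4,5,7,8}
  0: ok
  1: ok
  3: ok
  4: ok
  5: ok
  7: ok
  8: ok

Answer: INVARIANT HOLDS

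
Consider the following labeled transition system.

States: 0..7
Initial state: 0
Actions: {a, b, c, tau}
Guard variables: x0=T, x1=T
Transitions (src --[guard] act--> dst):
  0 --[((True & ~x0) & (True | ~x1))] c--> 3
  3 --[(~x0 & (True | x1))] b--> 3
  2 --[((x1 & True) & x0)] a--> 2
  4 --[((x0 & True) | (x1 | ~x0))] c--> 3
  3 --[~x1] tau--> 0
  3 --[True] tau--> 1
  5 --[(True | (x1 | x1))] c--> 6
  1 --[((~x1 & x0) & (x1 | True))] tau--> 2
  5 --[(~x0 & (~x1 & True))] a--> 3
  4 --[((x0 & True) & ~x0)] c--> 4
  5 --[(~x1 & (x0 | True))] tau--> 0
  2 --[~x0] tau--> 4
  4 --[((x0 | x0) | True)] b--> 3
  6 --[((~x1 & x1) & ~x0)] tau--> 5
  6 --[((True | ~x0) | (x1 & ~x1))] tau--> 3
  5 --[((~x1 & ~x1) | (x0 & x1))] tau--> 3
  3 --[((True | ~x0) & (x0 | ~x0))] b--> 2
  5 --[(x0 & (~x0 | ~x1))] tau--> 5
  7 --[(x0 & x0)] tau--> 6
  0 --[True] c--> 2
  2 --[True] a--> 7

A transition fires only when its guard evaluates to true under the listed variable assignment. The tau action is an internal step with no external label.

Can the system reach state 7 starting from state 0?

11 transition(s) survive guard evaluation.
depth 0: {0}
depth 1: {2}  total {0,2}
depth 2: {7}  total {0,2,7}
depth 3: {6}  total {0,2,6,7}
depth 4: {3}  total {0,2,3,6,7}
depth 5: {1}  total {0,1,2,3,6,7}
Reachable = {0,1,2,3,6,7}
witness 7: c·a

Answer: REACHABLE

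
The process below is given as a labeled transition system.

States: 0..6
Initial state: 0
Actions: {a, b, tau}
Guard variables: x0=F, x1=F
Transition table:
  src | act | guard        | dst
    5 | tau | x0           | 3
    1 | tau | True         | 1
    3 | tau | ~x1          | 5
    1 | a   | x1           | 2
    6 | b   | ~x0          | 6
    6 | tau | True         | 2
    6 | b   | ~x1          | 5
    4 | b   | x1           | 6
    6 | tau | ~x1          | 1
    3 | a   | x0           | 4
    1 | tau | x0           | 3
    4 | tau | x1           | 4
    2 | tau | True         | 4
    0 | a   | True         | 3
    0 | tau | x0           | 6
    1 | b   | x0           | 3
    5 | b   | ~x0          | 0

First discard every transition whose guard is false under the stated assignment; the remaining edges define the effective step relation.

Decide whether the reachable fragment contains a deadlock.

Reachable = {0,3,5}
  0: a→3  [1 exit(s)]
  3: tau→5  [1 exit(s)]
  5: b→0  [1 exit(s)]

Answer: DEADLOCK-FREE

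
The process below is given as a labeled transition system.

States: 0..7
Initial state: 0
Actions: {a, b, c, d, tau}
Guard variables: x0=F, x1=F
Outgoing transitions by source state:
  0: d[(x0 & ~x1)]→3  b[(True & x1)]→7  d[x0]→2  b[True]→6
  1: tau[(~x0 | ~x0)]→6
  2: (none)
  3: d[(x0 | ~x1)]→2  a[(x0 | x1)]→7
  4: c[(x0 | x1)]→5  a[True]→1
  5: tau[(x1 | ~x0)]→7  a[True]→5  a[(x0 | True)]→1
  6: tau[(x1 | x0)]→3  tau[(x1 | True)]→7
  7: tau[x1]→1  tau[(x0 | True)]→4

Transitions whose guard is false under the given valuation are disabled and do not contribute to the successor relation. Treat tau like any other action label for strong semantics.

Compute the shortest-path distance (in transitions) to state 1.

Layered search for 1:
  Layer 0: {0}
  Layer 1: {6}
  Layer 2: {7}
  Layer 3: {4}
  Layer 4: {1}
first hit 1 at d=4 via b·tau·tau·a

Answer: 4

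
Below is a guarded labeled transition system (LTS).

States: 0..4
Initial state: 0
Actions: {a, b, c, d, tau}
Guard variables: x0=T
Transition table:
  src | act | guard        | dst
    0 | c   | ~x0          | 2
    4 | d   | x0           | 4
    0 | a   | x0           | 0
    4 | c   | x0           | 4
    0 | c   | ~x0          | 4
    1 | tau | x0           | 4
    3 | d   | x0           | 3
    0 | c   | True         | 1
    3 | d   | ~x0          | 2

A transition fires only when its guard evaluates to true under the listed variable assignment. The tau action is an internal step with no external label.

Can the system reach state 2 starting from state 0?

Answer: UNREACHABLE

Working:
After dropping false guards: 6 live edges.
Layer 0: {0}
Layer 1: {1}  total {0,1}
Layer 2: {4}  total {0,1,4}
Reach set: {0,1,4}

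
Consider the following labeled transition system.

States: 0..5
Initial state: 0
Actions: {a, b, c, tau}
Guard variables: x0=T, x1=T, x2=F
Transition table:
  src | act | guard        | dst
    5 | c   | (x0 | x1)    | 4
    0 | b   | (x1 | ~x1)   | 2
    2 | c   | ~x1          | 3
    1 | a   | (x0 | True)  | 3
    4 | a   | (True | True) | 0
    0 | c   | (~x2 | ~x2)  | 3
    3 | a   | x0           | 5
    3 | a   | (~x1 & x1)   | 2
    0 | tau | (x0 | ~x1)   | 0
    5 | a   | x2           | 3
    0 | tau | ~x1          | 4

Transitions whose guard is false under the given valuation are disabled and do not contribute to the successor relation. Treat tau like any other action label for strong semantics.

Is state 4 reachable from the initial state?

Answer: REACHABLE

Working:
Guard filter leaves 7 enabled edge(s).
Layer 0: {0}
Layer 1: {2,3}  now seen {0,2,3}
Layer 2: {5}  now seen {0,2,3,5}
Layer 3: {4}  now seen {0,2,3,4,5}
Reachable = {0,2,3,4,5}
witness 4: c·a·c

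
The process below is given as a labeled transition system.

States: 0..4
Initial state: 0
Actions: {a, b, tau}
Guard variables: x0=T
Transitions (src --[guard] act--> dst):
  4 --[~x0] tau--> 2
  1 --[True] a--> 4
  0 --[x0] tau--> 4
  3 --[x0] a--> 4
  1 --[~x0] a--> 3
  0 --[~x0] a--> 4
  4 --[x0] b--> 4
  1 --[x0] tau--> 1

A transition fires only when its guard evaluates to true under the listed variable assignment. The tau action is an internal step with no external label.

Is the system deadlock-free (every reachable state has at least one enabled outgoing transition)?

Answer: DEADLOCK-FREE

Trace:
Reachable = {0,4}
  0: tau→4  [1 exit(s)]
  4: b→4  [1 exit(s)]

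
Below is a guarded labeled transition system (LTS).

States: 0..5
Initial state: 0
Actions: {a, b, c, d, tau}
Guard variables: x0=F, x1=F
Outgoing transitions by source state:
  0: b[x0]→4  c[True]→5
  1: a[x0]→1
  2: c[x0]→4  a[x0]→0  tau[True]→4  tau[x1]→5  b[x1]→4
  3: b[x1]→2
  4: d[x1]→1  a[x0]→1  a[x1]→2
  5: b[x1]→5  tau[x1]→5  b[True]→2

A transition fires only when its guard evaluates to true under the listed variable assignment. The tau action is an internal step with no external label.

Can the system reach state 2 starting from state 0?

Guard filter leaves 3 enabled edge(s).
Layer 0: {0}
Layer 1: {5}  cumulative {0,5}
Layer 2: {2}  cumulative {0,2,5}
Layer 3: {4}  cumulative {0,2,4,5}
Reach set: {0,2,4,5}
witness 2: c·b

Answer: REACHABLE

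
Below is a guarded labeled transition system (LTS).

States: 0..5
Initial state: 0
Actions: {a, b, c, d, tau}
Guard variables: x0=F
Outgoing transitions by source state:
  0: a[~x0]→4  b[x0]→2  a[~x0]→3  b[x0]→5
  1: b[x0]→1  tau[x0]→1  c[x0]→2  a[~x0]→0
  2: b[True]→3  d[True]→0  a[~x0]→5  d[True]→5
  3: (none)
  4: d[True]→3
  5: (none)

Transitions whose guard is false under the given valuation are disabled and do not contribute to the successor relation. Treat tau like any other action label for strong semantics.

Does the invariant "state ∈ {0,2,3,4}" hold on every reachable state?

Answer: INVARIANT HOLDS

Working:
Safe = {0,2,3,4}
R = {0,3,4}
  0: ok
  3: ok
  4: ok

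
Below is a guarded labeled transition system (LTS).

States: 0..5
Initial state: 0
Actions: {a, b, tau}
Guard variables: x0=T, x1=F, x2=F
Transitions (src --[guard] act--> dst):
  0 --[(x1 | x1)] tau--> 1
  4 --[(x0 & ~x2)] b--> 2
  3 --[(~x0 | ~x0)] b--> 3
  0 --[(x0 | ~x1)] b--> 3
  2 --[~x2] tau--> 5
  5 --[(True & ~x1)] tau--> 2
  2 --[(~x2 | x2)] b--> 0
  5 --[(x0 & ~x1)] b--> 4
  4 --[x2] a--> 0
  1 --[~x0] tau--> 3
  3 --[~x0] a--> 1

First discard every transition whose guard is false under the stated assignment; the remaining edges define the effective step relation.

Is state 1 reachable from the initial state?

Answer: UNREACHABLE

Trace:
Guard filter leaves 6 enabled edge(s).
depth 0: {0}
depth 1: {3}  cumulative {0,3}
R = {0,3}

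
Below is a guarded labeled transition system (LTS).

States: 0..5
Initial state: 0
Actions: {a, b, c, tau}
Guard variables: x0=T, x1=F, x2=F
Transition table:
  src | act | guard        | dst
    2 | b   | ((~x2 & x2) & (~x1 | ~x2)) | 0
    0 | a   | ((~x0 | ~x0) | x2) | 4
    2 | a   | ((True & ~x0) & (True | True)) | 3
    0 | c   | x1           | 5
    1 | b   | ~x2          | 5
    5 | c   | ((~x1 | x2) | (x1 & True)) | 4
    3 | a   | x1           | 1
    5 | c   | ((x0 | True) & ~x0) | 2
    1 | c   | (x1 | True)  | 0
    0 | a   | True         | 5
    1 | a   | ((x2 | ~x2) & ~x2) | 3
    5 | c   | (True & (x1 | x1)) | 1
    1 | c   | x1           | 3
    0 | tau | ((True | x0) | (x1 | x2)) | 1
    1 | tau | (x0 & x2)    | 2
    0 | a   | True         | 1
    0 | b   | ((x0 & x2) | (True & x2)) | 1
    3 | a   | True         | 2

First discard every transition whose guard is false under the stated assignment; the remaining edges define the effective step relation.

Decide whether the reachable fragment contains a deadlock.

R = {0,1,2,3,4,5}
  0: a→1  a→5  tau→1  [3 exit(s)]
  1: a→3  b→5  c→0  [3 exit(s)]
  2: ∅  [deadlock]
  3: a→2  [1 exit(s)]
  4: ∅  [deadlock]
  5: c→4  [1 exit(s)]
trace reaching 2: a·a·a

Answer: DEADLOCK at state 2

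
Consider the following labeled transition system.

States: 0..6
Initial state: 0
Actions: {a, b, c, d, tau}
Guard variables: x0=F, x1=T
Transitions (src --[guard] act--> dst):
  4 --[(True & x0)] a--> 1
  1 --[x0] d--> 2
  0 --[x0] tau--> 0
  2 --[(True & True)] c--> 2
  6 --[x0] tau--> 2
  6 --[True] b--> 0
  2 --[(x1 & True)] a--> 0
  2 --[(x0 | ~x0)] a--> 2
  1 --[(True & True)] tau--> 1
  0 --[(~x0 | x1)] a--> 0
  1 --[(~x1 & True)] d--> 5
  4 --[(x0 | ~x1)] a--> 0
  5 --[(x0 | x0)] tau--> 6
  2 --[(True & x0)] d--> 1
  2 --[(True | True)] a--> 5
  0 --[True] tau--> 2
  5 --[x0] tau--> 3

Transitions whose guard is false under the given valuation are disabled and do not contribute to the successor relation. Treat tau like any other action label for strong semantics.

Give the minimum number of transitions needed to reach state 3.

Breadth-first toward 3:
  depth 0: {0}
  depth 1: {2}
  depth 2: {5}
3 never appears.

Answer: UNREACHABLE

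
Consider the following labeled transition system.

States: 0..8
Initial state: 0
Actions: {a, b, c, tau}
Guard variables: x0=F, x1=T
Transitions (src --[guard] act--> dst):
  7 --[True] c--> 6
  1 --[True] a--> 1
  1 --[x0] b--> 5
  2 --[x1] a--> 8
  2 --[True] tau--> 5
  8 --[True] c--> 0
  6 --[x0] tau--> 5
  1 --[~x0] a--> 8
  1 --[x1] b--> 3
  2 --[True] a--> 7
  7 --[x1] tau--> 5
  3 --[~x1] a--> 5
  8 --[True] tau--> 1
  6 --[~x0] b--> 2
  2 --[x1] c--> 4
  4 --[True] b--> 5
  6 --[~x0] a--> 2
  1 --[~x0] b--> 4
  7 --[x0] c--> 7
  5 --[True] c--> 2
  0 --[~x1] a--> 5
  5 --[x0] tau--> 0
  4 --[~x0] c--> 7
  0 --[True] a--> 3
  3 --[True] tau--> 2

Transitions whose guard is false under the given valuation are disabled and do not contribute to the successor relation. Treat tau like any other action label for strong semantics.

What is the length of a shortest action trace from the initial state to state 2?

Answer: 2

Trace:
Layered search for 2:
  depth 0: {0}
  depth 1: {3}
  depth 2: {2}
depth(2)=2, e.g. a·tau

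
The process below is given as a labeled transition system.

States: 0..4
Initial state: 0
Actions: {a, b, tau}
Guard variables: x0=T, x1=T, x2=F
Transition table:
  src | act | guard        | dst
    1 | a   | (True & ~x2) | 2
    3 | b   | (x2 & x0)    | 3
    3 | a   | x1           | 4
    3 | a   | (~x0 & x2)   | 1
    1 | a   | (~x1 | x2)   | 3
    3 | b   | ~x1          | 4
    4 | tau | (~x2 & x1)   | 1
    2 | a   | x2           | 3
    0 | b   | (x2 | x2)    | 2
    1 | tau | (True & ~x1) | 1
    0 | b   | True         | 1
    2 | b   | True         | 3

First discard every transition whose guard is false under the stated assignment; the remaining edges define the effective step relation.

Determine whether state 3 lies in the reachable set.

Answer: REACHABLE

Trace:
5 transition(s) survive guard evaluation.
Layer 0: {0}
Layer 1: {1}  cumulative {0,1}
Layer 2: {2}  cumulative {0,1,2}
Layer 3: {3}  cumulative {0,1,2,3}
Layer 4: {4}  cumulative {0,1,2,3,4}
Reach set: {0,1,2,3,4}
trace reaching 3: b·a·b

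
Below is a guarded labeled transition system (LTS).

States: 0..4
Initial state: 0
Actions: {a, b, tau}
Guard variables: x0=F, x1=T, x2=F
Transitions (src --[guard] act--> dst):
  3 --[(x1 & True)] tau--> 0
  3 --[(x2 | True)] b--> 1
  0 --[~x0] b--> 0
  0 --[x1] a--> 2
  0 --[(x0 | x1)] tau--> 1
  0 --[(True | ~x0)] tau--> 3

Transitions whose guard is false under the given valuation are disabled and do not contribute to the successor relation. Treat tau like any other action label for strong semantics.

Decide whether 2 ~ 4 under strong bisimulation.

Refine partition for ~:
  π0 = {{0,1,2,3,4}}
  π1 = {{0},{1,2,4},{3}}
Fixed point at round 2; 3 class(es).
[2]={1,2,4}  [4]={1,2,4}

Answer: BISIMILAR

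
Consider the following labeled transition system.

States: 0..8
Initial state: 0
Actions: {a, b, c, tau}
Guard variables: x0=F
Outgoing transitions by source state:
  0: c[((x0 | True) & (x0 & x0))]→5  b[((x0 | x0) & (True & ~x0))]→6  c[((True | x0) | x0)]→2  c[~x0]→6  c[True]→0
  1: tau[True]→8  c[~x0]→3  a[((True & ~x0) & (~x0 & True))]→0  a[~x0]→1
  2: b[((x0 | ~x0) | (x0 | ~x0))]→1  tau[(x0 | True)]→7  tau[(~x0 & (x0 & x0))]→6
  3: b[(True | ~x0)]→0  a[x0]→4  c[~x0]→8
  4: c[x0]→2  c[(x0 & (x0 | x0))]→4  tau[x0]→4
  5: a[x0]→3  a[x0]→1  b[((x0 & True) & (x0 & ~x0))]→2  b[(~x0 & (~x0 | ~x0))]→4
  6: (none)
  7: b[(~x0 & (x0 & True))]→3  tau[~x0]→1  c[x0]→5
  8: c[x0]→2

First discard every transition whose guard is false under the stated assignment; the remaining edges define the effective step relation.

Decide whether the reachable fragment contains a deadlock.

Reachable = {0,1,2,3,6,7,8}
  0: c→0  c→2  c→6  [deg 3]
  1: a→0  a→1  c→3  tau→8  [deg 4]
  2: b→1  tau→7  [deg 2]
  3: b→0  c→8  [deg 2]
  6: ∅  [no exit]
  7: tau→1  [deg 1]
  8: ∅  [no exit]
Path to 6: c

Answer: DEADLOCK at state 6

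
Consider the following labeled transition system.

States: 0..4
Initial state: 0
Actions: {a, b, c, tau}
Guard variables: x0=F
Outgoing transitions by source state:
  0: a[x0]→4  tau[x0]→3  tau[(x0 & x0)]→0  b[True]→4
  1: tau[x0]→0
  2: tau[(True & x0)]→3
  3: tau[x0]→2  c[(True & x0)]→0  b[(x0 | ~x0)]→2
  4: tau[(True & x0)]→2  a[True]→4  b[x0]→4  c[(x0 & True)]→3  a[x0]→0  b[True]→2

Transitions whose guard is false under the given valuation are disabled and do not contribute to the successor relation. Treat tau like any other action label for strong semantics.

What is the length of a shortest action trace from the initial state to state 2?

Layered search for 2:
  Layer 0: {0}
  Layer 1: {4}
  Layer 2: {2}
first hit 2 at d=2 via b·b

Answer: 2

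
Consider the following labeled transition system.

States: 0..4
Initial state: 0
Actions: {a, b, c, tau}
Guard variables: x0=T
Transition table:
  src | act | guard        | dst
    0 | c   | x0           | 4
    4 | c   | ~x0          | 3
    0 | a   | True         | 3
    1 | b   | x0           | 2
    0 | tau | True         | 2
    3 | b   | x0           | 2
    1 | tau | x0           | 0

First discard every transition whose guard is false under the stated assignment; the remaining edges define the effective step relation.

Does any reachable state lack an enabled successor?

Answer: DEADLOCK at state 2

Analysis:
Reach set: {0,2,3,4}
  0: a→3  c→4  tau→2  [3 out]
  2: ∅  [STUCK]
  3: b→2  [1 out]
  4: ∅  [STUCK]
trace reaching 2: tau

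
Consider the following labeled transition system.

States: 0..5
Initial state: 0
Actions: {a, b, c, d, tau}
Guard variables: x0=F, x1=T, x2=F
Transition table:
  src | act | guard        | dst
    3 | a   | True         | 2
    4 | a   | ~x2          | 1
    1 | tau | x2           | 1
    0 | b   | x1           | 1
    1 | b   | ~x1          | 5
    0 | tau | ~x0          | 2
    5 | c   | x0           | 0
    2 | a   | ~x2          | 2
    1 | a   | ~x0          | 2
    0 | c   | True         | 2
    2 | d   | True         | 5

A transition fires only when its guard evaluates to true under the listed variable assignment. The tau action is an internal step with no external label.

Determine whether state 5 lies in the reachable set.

Guard filter leaves 8 enabled edge(s).
Layer 0: {0}
Layer 1: {1,2}  cumulative {0,1,2}
Layer 2: {5}  cumulative {0,1,2,5}
R = {0,1,2,5}
Path to 5: tau·d

Answer: REACHABLE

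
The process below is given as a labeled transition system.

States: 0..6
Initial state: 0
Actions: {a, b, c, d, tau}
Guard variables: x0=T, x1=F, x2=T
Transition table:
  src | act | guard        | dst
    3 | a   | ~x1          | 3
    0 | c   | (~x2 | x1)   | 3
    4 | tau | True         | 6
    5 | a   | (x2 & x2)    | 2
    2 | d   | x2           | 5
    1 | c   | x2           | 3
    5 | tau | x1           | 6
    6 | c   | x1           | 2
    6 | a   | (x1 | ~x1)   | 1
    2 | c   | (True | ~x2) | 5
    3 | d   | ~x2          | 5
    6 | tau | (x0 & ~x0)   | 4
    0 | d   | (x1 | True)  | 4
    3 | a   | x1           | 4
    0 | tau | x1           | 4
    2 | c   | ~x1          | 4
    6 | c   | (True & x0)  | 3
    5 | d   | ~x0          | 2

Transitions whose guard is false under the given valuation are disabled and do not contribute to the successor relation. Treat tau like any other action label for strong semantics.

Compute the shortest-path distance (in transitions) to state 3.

Answer: 3

Trace:
Breadth-first toward 3:
  Layer 0: {0}
  Layer 1: {4}
  Layer 2: {6}
  Layer 3: {1,3}
depth(3)=3, e.g. d·tau·c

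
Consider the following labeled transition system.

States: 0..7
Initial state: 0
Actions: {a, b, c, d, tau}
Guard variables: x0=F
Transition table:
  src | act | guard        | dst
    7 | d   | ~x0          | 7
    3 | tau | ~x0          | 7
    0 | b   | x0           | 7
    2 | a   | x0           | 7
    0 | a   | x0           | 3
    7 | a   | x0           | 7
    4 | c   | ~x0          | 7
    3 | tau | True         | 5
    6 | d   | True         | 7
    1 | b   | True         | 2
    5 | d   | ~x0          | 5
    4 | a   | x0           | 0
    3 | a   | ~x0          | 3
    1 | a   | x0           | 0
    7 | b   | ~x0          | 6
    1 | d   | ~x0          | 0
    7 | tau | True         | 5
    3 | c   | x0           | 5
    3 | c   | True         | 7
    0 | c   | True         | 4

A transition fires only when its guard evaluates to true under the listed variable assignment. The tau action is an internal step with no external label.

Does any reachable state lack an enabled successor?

Answer: DEADLOCK-FREE

Trace:
Reach set: {0,4,5,6,7}
  0: c→4  [deg 1]
  4: c→7  [deg 1]
  5: d→5  [deg 1]
  6: d→7  [deg 1]
  7: b→6  d→7  tau→5  [deg 3]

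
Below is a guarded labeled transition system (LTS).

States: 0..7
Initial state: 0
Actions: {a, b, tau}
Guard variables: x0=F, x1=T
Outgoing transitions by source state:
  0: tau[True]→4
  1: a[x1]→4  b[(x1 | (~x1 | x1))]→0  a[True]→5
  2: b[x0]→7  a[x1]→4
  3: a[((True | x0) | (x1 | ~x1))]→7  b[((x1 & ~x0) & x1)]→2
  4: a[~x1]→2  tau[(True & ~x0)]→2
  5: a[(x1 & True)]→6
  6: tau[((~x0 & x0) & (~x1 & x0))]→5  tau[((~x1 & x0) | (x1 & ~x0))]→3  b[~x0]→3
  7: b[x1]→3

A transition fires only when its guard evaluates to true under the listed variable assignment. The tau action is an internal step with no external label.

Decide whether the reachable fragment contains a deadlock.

R = {0,2,4}
  0: tau→4  [deg 1]
  2: a→4  [deg 1]
  4: tau→2  [deg 1]

Answer: DEADLOCK-FREE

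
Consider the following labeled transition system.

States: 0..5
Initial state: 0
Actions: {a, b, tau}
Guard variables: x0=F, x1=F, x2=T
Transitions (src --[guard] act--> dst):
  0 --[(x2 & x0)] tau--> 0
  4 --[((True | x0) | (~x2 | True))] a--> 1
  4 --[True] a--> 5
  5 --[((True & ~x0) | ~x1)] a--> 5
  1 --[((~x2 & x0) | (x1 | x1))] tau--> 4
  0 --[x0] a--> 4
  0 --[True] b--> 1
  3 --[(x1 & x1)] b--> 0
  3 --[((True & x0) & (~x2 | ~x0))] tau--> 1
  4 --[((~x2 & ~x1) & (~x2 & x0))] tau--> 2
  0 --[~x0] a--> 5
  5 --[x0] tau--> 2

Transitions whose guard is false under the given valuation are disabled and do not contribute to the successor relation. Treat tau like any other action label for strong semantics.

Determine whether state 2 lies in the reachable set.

5 transition(s) survive guard evaluation.
depth 0: {0}
depth 1: {1,5}  total {0,1,5}
Reachable = {0,1,5}

Answer: UNREACHABLE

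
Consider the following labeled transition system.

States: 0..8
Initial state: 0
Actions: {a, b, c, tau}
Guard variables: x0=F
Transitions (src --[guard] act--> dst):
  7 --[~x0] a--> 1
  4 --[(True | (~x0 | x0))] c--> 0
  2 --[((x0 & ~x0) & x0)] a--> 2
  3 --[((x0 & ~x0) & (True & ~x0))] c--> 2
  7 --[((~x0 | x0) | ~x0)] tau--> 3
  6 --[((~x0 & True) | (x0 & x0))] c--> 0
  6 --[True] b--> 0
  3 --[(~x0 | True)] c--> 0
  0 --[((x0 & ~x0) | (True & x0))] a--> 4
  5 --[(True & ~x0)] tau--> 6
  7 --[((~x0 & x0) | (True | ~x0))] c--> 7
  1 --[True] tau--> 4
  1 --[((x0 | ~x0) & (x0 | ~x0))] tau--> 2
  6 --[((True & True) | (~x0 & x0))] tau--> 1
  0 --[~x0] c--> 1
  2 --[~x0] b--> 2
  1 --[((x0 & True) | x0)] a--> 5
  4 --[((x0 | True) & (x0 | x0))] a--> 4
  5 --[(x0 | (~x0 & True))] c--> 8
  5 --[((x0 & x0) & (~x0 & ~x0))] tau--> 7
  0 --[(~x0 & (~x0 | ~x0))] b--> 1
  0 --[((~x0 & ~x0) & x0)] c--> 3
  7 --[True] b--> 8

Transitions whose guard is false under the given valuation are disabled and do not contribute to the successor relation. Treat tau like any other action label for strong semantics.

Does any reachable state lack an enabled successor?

Answer: DEADLOCK-FREE

Working:
Reachable = {0,1,2,4}
  0: b→1  c→1  [2 exit(s)]
  1: tau→2  tau→4  [2 exit(s)]
  2: b→2  [1 exit(s)]
  4: c→0  [1 exit(s)]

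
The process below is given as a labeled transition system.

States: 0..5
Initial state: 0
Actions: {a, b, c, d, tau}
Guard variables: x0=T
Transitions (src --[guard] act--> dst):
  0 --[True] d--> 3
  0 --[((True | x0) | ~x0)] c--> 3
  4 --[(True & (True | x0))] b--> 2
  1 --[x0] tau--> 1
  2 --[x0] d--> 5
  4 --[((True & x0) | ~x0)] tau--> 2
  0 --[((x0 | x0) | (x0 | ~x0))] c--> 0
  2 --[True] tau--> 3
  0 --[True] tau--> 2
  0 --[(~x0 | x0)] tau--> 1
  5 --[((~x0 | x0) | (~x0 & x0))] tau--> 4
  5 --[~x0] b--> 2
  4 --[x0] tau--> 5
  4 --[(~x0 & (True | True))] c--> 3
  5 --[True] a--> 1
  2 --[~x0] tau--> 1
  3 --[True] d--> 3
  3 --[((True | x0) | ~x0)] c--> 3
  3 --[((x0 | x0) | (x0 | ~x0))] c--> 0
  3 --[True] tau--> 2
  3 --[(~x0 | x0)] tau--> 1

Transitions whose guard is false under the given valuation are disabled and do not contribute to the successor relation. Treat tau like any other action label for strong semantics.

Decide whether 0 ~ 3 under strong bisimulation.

Answer: BISIMILAR

Working:
Bisimulation quotient by refinement:
  round 0: {{0,1,2,3,4,5}}
  round 1: {{0,3},{1},{2},{4},{5}}
5 equivalence class(es) (converged in 2)
[0]={0,3}  [3]={0,3}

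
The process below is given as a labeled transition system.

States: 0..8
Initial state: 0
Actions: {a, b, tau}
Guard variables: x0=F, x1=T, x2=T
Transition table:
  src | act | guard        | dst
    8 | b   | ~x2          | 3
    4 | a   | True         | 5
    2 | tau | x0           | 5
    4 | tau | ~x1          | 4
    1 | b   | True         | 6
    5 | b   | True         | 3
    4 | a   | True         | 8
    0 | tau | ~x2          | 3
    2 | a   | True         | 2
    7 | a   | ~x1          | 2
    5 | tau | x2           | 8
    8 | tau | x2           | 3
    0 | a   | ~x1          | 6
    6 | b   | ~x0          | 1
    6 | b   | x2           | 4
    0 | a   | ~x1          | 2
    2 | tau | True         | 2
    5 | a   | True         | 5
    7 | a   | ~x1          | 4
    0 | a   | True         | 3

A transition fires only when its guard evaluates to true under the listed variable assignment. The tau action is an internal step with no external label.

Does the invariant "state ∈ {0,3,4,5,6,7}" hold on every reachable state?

Safe = {0,3,4,5,6,7}
R = {0,3}
  0: ✓
  3: ✓

Answer: INVARIANT HOLDS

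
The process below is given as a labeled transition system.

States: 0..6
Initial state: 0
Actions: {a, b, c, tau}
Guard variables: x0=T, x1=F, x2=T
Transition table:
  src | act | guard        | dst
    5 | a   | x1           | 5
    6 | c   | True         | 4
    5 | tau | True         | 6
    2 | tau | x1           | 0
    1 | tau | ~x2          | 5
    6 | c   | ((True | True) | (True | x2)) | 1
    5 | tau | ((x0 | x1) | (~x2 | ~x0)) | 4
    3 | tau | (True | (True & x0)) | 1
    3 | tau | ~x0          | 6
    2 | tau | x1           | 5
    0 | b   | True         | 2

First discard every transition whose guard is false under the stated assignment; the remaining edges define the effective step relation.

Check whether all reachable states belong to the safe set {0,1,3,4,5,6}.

Safe = {0,1,3,4,5,6}
R = {0,2}
  0: safe
  2: VIOLATES
witness against invariant: b → 2

Answer: INVARIANT VIOLATED at state 2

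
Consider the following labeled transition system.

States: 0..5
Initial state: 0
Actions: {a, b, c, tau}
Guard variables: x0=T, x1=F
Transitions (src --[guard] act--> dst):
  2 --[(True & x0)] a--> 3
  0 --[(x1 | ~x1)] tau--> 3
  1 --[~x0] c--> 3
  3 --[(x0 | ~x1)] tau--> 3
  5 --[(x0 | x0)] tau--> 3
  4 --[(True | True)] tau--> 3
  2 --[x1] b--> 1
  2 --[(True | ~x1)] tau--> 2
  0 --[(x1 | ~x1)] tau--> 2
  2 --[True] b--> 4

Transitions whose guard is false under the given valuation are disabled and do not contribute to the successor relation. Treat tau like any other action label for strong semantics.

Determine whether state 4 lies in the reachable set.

After dropping false guards: 8 live edges.
L0 = {0}
L1 = {2,3}  total {0,2,3}
L2 = {4}  total {0,2,3,4}
Reach set: {0,2,3,4}
trace reaching 4: tau·b

Answer: REACHABLE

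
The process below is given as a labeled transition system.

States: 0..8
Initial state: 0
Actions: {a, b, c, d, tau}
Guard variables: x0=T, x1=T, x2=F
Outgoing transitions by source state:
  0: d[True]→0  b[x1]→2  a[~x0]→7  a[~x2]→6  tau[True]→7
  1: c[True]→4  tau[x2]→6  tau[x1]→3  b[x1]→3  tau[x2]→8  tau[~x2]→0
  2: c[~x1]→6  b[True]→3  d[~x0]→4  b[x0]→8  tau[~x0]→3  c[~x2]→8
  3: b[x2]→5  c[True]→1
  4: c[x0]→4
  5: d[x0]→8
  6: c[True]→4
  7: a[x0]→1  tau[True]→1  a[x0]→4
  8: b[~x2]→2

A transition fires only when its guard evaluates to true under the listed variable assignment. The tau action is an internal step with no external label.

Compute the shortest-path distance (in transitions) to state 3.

Answer: 2

Trace:
Breadth-first toward 3:
  Layer 0: {0}
  Layer 1: {2,6,7}
  Layer 2: {1,3,4,8}
3 enters at depth 2; path b·b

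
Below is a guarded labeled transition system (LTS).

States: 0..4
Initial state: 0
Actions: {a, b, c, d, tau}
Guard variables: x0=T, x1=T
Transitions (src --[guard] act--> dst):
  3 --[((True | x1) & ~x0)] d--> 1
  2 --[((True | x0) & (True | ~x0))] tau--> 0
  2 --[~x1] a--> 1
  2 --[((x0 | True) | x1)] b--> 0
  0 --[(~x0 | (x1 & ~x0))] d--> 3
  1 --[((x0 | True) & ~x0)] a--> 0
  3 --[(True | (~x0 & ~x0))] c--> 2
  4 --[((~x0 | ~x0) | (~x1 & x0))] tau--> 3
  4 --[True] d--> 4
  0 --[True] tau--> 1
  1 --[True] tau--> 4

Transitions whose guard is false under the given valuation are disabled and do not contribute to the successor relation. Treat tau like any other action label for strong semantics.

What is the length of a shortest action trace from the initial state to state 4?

Answer: 2

Trace:
Breadth-first toward 4:
  Layer 0: {0}
  Layer 1: {1}
  Layer 2: {4}
first hit 4 at d=2 via tau·tau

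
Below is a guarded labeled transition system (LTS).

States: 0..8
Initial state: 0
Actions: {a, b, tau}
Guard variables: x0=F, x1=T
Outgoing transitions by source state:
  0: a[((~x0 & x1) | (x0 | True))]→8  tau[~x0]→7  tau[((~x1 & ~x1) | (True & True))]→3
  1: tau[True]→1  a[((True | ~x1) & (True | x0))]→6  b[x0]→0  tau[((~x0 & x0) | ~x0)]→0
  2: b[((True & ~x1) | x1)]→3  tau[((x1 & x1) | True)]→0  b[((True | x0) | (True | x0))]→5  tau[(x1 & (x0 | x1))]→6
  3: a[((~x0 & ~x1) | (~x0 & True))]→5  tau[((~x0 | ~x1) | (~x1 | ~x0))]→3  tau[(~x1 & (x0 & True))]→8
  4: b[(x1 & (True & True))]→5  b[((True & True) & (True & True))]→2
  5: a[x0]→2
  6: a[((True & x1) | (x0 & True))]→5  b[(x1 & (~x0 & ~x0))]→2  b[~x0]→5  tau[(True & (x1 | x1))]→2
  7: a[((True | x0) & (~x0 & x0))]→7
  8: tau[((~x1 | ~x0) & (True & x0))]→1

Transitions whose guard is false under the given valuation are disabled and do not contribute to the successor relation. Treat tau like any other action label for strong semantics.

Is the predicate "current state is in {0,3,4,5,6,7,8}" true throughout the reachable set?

Answer: INVARIANT HOLDS

Trace:
Allowed set {0,3,4,5,6,7,8}
Reach set: {0,3,5,7,8}
  0: safe
  3: safe
  5: safe
  7: safe
  8: safe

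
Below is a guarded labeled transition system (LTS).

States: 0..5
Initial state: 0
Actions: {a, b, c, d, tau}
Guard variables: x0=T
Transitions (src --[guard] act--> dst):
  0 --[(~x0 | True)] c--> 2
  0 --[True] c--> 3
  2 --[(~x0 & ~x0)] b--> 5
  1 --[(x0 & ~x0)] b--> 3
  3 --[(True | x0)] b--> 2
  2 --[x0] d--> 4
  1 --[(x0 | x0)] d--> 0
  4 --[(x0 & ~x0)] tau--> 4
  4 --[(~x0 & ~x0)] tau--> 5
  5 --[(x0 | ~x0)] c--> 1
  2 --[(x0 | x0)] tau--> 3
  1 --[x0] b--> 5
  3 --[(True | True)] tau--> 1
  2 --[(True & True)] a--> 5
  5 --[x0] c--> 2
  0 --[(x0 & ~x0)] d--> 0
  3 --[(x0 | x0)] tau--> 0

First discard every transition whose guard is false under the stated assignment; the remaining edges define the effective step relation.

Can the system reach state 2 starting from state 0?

After dropping false guards: 12 live edges.
Layer 0: {0}
Layer 1: {2,3}  cumulative {0,2,3}
Layer 2: {1,4,5}  cumulative {0,1,2,3,4,5}
Reachable = {0,1,2,3,4,5}
witness 2: c

Answer: REACHABLE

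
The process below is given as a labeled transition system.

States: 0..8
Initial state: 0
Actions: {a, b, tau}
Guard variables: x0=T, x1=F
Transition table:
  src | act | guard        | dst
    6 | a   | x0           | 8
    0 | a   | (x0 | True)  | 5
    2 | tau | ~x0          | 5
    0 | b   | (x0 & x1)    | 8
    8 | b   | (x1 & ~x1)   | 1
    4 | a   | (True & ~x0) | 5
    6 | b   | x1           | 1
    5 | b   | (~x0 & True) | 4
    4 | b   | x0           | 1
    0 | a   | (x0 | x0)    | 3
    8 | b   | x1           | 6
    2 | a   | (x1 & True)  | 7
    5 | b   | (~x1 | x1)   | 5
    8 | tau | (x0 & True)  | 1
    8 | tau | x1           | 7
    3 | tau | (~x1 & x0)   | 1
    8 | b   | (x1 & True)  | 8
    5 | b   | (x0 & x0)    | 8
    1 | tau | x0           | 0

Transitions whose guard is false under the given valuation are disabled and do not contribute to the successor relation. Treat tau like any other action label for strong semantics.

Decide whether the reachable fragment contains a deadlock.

Answer: DEADLOCK-FREE

Analysis:
R = {0,1,3,5,8}
  0: a→3  a→5  [2 exit(s)]
  1: tau→0  [1 exit(s)]
  3: tau→1  [1 exit(s)]
  5: b→5  b→8  [2 exit(s)]
  8: tau→1  [1 exit(s)]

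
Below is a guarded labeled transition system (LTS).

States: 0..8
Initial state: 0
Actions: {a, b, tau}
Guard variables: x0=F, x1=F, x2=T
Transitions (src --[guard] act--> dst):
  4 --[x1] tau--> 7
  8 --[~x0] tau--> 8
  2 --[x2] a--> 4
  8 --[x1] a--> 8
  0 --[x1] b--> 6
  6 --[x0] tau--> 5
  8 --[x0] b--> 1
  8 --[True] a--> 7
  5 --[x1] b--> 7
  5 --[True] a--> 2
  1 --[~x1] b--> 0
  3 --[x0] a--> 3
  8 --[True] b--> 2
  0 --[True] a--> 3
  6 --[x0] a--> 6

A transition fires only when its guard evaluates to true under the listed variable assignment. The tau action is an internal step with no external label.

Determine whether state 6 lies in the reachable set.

7 transition(s) survive guard evaluation.
Layer 0: {0}
Layer 1: {3}  total {0,3}
Reach set: {0,3}

Answer: UNREACHABLE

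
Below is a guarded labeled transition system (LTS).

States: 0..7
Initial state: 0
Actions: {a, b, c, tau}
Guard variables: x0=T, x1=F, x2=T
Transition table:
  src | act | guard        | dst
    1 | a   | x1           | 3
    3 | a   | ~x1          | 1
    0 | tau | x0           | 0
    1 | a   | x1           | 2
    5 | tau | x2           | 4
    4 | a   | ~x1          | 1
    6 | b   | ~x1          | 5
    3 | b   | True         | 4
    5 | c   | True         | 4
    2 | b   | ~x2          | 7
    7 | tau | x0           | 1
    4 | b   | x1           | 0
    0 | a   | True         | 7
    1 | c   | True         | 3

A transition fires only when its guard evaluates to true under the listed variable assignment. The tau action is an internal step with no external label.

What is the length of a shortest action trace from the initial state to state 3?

Breadth-first toward 3:
  L0 = {0}
  L1 = {7}
  L2 = {1}
  L3 = {3}
depth(3)=3, e.g. a·tau·c

Answer: 3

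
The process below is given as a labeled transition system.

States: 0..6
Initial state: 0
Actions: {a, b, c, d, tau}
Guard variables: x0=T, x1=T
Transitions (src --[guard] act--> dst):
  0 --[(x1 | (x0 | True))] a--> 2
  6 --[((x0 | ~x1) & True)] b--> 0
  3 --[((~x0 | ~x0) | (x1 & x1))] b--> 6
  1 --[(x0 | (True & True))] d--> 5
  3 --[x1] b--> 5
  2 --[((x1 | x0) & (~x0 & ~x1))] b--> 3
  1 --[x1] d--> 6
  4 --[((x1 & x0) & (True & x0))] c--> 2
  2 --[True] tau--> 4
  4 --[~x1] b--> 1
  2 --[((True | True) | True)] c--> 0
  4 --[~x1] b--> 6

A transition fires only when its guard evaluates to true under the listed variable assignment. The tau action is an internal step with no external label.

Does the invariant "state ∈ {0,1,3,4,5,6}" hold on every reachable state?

Inv-set: {0,1,3,4,5,6}
Reach set: {0,2,4}
  0: ok
  2: ✗ unsafe
  4: ok
reach 2 via a — violates

Answer: INVARIANT VIOLATED at state 2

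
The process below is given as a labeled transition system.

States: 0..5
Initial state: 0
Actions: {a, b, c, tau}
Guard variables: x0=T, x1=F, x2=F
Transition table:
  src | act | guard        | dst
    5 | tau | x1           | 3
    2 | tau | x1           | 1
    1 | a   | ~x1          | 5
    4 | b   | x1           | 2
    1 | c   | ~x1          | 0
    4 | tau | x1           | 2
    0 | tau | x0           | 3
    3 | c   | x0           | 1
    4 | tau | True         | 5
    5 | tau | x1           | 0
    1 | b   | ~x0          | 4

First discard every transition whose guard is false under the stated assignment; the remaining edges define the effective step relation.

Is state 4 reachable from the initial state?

Answer: UNREACHABLE

Analysis:
Guard filter leaves 5 enabled edge(s).
Layer 0: {0}
Layer 1: {3}  now seen {0,3}
Layer 2: {1}  now seen {0,1,3}
Layer 3: {5}  now seen {0,1,3,5}
R = {0,1,3,5}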